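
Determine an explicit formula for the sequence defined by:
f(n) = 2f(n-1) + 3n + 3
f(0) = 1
First-order linear with linear forcing.
Homogeneous solution: f_h(n) = A·(2)^n.
Try particular f_p(n) = pn + q. Substituting:
  pn + q = 2(p(n-1) + q) + 3n + 3.
Matching the n-coefficient: p = 2p + 3 ⇒ p = -3.
Matching constants: q = -2p + 2q + 3 ⇒ q = -9.
General: f(n) = A·(2)^n - 3 n - 9.
Apply f(0) = 1: A - 9 = 1 ⇒ A = 10.
So f(n) = 10 \cdot 2^{n} - 3 n - 9.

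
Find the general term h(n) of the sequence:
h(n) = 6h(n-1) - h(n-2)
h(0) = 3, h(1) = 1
Characteristic equation: x² - 6x + 1 = 0.
Discriminant Δ = (6)² + 4·(-1) = 32.
Roots r₁,₂ = (6 ± √32)/2, so r₁ = 2 \sqrt{2} + 3, r₂ = 3 - 2 \sqrt{2}.
General solution: h(n) = A·r₁^n + B·r₂^n.
From the initial conditions, A + B = 3 and r₁A + r₂B = 1.
Since r₁ - r₂ = √32: A = (1 - (3)r₂)/√32 = \frac{3}{2} - \sqrt{2}, and B = 3 - A = \sqrt{2} + \frac{3}{2}.
So h(n) = \left(\frac{3}{2} - \sqrt{2}\right)\left(2 \sqrt{2} + 3\right)^n + \left(\sqrt{2} + \frac{3}{2}\right)\left(3 - 2 \sqrt{2}\right)^n.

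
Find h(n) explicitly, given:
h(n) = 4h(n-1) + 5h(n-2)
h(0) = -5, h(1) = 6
Characteristic equation: x² - 4x - 5 = 0, which factors as (x - (5))(x - (-1)) = 0.
Roots r₁ = 5, r₂ = -1 (distinct).
General solution: h(n) = A·(5)^n + B·(-1)^n.
From h(0) = -5: A + B = -5.
From h(1) = 6: 5A - B = 6.
Solving: A = \frac{1}{6}, B = - \frac{31}{6}.
So h(n) = - \frac{31 \left(-1\right)^{n}}{6} + \frac{5^{n}}{6}.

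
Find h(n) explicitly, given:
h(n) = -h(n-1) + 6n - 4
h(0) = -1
First-order linear with linear forcing.
Homogeneous solution: h_h(n) = A·(-1)^n.
Try particular h_p(n) = pn + q. Substituting:
  pn + q = -(p(n-1) + q) + 6n - 4.
Matching the n-coefficient: p = -p + 6 ⇒ p = 3.
Matching constants: q = p - q - 4 ⇒ q = - \frac{1}{2}.
General: h(n) = A·(-1)^n + 3 n - \frac{1}{2}.
Apply h(0) = -1: A - \frac{1}{2} = -1 ⇒ A = - \frac{1}{2}.
So h(n) = - \frac{\left(-1\right)^{n}}{2} + 3 n - \frac{1}{2}.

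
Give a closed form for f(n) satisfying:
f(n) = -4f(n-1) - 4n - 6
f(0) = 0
First-order linear with linear forcing.
Homogeneous solution: f_h(n) = A·(-4)^n.
Try particular f_p(n) = pn + q. Substituting:
  pn + q = -4(p(n-1) + q) - 4n - 6.
Matching the n-coefficient: p = -4p - 4 ⇒ p = - \frac{4}{5}.
Matching constants: q = 4p - 4q - 6 ⇒ q = - \frac{46}{25}.
General: f(n) = A·(-4)^n - \frac{4 n}{5} - \frac{46}{25}.
Apply f(0) = 0: A - \frac{46}{25} = 0 ⇒ A = \frac{46}{25}.
So f(n) = \frac{46 \left(-4\right)^{n}}{25} - \frac{4 n}{5} - \frac{46}{25}.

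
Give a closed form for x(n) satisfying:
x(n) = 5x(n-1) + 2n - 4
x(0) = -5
First-order linear with linear forcing.
Homogeneous solution: x_h(n) = A·(5)^n.
Try particular x_p(n) = pn + q. Substituting:
  pn + q = 5(p(n-1) + q) + 2n - 4.
Matching the n-coefficient: p = 5p + 2 ⇒ p = - \frac{1}{2}.
Matching constants: q = -5p + 5q - 4 ⇒ q = \frac{3}{8}.
General: x(n) = A·(5)^n - \frac{n}{2} + \frac{3}{8}.
Apply x(0) = -5: A + \frac{3}{8} = -5 ⇒ A = - \frac{43}{8}.
So x(n) = - \frac{43 \cdot 5^{n}}{8} - \frac{n}{2} + \frac{3}{8}.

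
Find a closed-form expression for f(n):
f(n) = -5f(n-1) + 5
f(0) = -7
First-order linear non-homogeneous.
Homogeneous solution: f_h(n) = A·(-5)^n.
Try constant particular solution f_p = K: K = -5K + 5 ⇒ K = \frac{5}{6}.
General: f(n) = A·(-5)^n + \frac{5}{6}.
Apply f(0) = -7: A + \frac{5}{6} = -7 ⇒ A = - \frac{47}{6}.
So f(n) = \frac{5}{6} - \frac{47 \left(-5\right)^{n}}{6}.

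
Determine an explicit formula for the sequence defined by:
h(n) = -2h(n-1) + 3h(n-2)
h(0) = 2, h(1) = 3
Characteristic equation: x² + 2x - 3 = 0, which factors as (x - (1))(x - (-3)) = 0.
Roots r₁ = 1, r₂ = -3 (distinct).
General solution: h(n) = A·(1)^n + B·(-3)^n.
From h(0) = 2: A + B = 2.
From h(1) = 3: A - 3B = 3.
Solving: A = \frac{9}{4}, B = - \frac{1}{4}.
So h(n) = \frac{9}{4} - \frac{\left(-3\right)^{n}}{4}.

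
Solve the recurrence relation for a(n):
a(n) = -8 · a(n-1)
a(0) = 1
Pure geometric recurrence with ratio -8.
By induction a(n) = a(0) · (-8)^n = \left(-8\right)^{n}.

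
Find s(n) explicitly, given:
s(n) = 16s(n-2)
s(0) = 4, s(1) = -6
Characteristic equation: x² - 16 = 0, which factors as (x - (4))(x - (-4)) = 0.
Roots r₁ = 4, r₂ = -4 (distinct).
General solution: s(n) = A·(4)^n + B·(-4)^n.
From s(0) = 4: A + B = 4.
From s(1) = -6: 4A - 4B = -6.
Solving: A = \frac{5}{4}, B = \frac{11}{4}.
So s(n) = \frac{11 \left(-4\right)^{n}}{4} + \frac{5 \cdot 4^{n}}{4}.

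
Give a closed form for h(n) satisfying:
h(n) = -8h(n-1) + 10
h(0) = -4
First-order linear non-homogeneous.
Homogeneous solution: h_h(n) = A·(-8)^n.
Try constant particular solution h_p = K: K = -8K + 10 ⇒ K = \frac{10}{9}.
General: h(n) = A·(-8)^n + \frac{10}{9}.
Apply h(0) = -4: A + \frac{10}{9} = -4 ⇒ A = - \frac{46}{9}.
So h(n) = \frac{10}{9} - \frac{46 \left(-8\right)^{n}}{9}.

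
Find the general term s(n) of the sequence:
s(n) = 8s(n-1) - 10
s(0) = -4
First-order linear non-homogeneous.
Homogeneous solution: s_h(n) = A·(8)^n.
Try constant particular solution s_p = K: K = 8K - 10 ⇒ K = \frac{10}{7}.
General: s(n) = A·(8)^n + \frac{10}{7}.
Apply s(0) = -4: A + \frac{10}{7} = -4 ⇒ A = - \frac{38}{7}.
So s(n) = \frac{10}{7} - \frac{38 \cdot 8^{n}}{7}.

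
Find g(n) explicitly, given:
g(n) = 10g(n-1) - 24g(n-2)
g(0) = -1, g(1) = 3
Characteristic equation: x² - 10x + 24 = 0, which factors as (x - (6))(x - (4)) = 0.
Roots r₁ = 6, r₂ = 4 (distinct).
General solution: g(n) = A·(6)^n + B·(4)^n.
From g(0) = -1: A + B = -1.
From g(1) = 3: 6A + 4B = 3.
Solving: A = \frac{7}{2}, B = - \frac{9}{2}.
So g(n) = - \frac{9 \cdot 4^{n}}{2} + \frac{7 \cdot 6^{n}}{2}.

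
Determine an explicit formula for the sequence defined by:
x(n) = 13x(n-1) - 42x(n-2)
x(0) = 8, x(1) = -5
Characteristic equation: x² - 13x + 42 = 0, which factors as (x - (6))(x - (7)) = 0.
Roots r₁ = 6, r₂ = 7 (distinct).
General solution: x(n) = A·(6)^n + B·(7)^n.
From x(0) = 8: A + B = 8.
From x(1) = -5: 6A + 7B = -5.
Solving: A = 61, B = -53.
So x(n) = 61 \cdot 6^{n} - 53 \cdot 7^{n}.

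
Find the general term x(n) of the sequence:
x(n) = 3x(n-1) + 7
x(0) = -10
First-order linear non-homogeneous.
Homogeneous solution: x_h(n) = A·(3)^n.
Try constant particular solution x_p = K: K = 3K + 7 ⇒ K = - \frac{7}{2}.
General: x(n) = A·(3)^n - \frac{7}{2}.
Apply x(0) = -10: A - \frac{7}{2} = -10 ⇒ A = - \frac{13}{2}.
So x(n) = - \frac{13 \cdot 3^{n}}{2} - \frac{7}{2}.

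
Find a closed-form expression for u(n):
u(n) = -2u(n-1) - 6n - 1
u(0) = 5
First-order linear with linear forcing.
Homogeneous solution: u_h(n) = A·(-2)^n.
Try particular u_p(n) = pn + q. Substituting:
  pn + q = -2(p(n-1) + q) - 6n - 1.
Matching the n-coefficient: p = -2p - 6 ⇒ p = -2.
Matching constants: q = 2p - 2q - 1 ⇒ q = - \frac{5}{3}.
General: u(n) = A·(-2)^n - 2 n - \frac{5}{3}.
Apply u(0) = 5: A - \frac{5}{3} = 5 ⇒ A = \frac{20}{3}.
So u(n) = \frac{20 \left(-2\right)^{n}}{3} - 2 n - \frac{5}{3}.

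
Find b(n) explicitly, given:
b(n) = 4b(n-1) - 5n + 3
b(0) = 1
First-order linear with linear forcing.
Homogeneous solution: b_h(n) = A·(4)^n.
Try particular b_p(n) = pn + q. Substituting:
  pn + q = 4(p(n-1) + q) - 5n + 3.
Matching the n-coefficient: p = 4p - 5 ⇒ p = \frac{5}{3}.
Matching constants: q = -4p + 4q + 3 ⇒ q = \frac{11}{9}.
General: b(n) = A·(4)^n + \frac{5 n}{3} + \frac{11}{9}.
Apply b(0) = 1: A + \frac{11}{9} = 1 ⇒ A = - \frac{2}{9}.
So b(n) = - \frac{2 \cdot 4^{n}}{9} + \frac{5 n}{3} + \frac{11}{9}.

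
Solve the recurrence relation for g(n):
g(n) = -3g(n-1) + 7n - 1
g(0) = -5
First-order linear with linear forcing.
Homogeneous solution: g_h(n) = A·(-3)^n.
Try particular g_p(n) = pn + q. Substituting:
  pn + q = -3(p(n-1) + q) + 7n - 1.
Matching the n-coefficient: p = -3p + 7 ⇒ p = \frac{7}{4}.
Matching constants: q = 3p - 3q - 1 ⇒ q = \frac{17}{16}.
General: g(n) = A·(-3)^n + \frac{7 n}{4} + \frac{17}{16}.
Apply g(0) = -5: A + \frac{17}{16} = -5 ⇒ A = - \frac{97}{16}.
So g(n) = - \frac{97 \left(-3\right)^{n}}{16} + \frac{7 n}{4} + \frac{17}{16}.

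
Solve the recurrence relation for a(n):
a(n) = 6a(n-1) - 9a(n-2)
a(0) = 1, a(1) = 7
Characteristic equation: x² - 6x + 9 = 0, which is (x - (3))².
Repeated root r = 3.
General solution: a(n) = (A + Bn)·(3)^n.
From a(0) = 1: A = 1.
From a(1) = 7: (A + B)·(3) = 7 ⇒ B = \frac{4}{3}.
So a(n) = \left(\frac{4 n}{3} + 1\right) \cdot (3)^n.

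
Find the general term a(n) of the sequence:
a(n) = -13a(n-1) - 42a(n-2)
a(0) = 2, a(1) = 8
Characteristic equation: x² + 13x + 42 = 0, which factors as (x - (-7))(x - (-6)) = 0.
Roots r₁ = -7, r₂ = -6 (distinct).
General solution: a(n) = A·(-7)^n + B·(-6)^n.
From a(0) = 2: A + B = 2.
From a(1) = 8: -7A - 6B = 8.
Solving: A = -20, B = 22.
So a(n) = 22 \left(-6\right)^{n} - 20 \left(-7\right)^{n}.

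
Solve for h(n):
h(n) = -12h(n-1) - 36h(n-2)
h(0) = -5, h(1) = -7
Characteristic equation: x² + 12x + 36 = 0, which is (x - (-6))².
Repeated root r = -6.
General solution: h(n) = (A + Bn)·(-6)^n.
From h(0) = -5: A = -5.
From h(1) = -7: (A + B)·(-6) = -7 ⇒ B = \frac{37}{6}.
So h(n) = \left(\frac{37 n}{6} - 5\right) \cdot (-6)^n.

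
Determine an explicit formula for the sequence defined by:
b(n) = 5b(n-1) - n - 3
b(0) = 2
First-order linear with linear forcing.
Homogeneous solution: b_h(n) = A·(5)^n.
Try particular b_p(n) = pn + q. Substituting:
  pn + q = 5(p(n-1) + q) - n - 3.
Matching the n-coefficient: p = 5p - 1 ⇒ p = \frac{1}{4}.
Matching constants: q = -5p + 5q - 3 ⇒ q = \frac{17}{16}.
General: b(n) = A·(5)^n + \frac{n}{4} + \frac{17}{16}.
Apply b(0) = 2: A + \frac{17}{16} = 2 ⇒ A = \frac{15}{16}.
So b(n) = \frac{15 \cdot 5^{n}}{16} + \frac{n}{4} + \frac{17}{16}.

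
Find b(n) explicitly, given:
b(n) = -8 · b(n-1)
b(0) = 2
Pure geometric recurrence with ratio -8.
By induction b(n) = b(0) · (-8)^n = 2 \left(-8\right)^{n}.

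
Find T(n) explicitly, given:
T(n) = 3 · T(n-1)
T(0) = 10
Pure geometric recurrence with ratio 3.
By induction T(n) = T(0) · (3)^n = 10 \cdot 3^{n}.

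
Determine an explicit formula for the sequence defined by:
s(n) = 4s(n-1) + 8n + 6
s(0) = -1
First-order linear with linear forcing.
Homogeneous solution: s_h(n) = A·(4)^n.
Try particular s_p(n) = pn + q. Substituting:
  pn + q = 4(p(n-1) + q) + 8n + 6.
Matching the n-coefficient: p = 4p + 8 ⇒ p = - \frac{8}{3}.
Matching constants: q = -4p + 4q + 6 ⇒ q = - \frac{50}{9}.
General: s(n) = A·(4)^n - \frac{8 n}{3} - \frac{50}{9}.
Apply s(0) = -1: A - \frac{50}{9} = -1 ⇒ A = \frac{41}{9}.
So s(n) = \frac{41 \cdot 4^{n}}{9} - \frac{8 n}{3} - \frac{50}{9}.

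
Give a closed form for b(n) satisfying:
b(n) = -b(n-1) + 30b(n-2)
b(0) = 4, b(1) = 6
Characteristic equation: x² + x - 30 = 0, which factors as (x - (5))(x - (-6)) = 0.
Roots r₁ = 5, r₂ = -6 (distinct).
General solution: b(n) = A·(5)^n + B·(-6)^n.
From b(0) = 4: A + B = 4.
From b(1) = 6: 5A - 6B = 6.
Solving: A = \frac{30}{11}, B = \frac{14}{11}.
So b(n) = \frac{14 \left(-6\right)^{n}}{11} + \frac{30 \cdot 5^{n}}{11}.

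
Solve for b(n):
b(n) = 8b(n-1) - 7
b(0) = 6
First-order linear non-homogeneous.
Homogeneous solution: b_h(n) = A·(8)^n.
Try constant particular solution b_p = K: K = 8K - 7 ⇒ K = 1.
General: b(n) = A·(8)^n + 1.
Apply b(0) = 6: A + 1 = 6 ⇒ A = 5.
So b(n) = 5 \cdot 8^{n} + 1.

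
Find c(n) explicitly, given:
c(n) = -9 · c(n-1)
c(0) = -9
Pure geometric recurrence with ratio -9.
By induction c(n) = c(0) · (-9)^n = - 9 \left(-9\right)^{n}.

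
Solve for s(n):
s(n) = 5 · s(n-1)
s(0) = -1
Pure geometric recurrence with ratio 5.
By induction s(n) = s(0) · (5)^n = - 5^{n}.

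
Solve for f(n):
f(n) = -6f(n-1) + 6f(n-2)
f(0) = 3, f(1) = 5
Characteristic equation: x² + 6x - 6 = 0.
Discriminant Δ = (-6)² + 4·(6) = 60.
Roots r₁,₂ = (-6 ± √60)/2, so r₁ = -3 + \sqrt{15}, r₂ = - \sqrt{15} - 3.
General solution: f(n) = A·r₁^n + B·r₂^n.
From the initial conditions, A + B = 3 and r₁A + r₂B = 5.
Since r₁ - r₂ = √60: A = (5 - (3)r₂)/√60 = \frac{3}{2} + \frac{7 \sqrt{15}}{15}, and B = 3 - A = \frac{3}{2} - \frac{7 \sqrt{15}}{15}.
So f(n) = \left(\frac{3}{2} + \frac{7 \sqrt{15}}{15}\right)\left(-3 + \sqrt{15}\right)^n + \left(\frac{3}{2} - \frac{7 \sqrt{15}}{15}\right)\left(- \sqrt{15} - 3\right)^n.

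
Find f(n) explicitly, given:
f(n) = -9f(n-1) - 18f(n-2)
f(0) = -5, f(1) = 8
Characteristic equation: x² + 9x + 18 = 0, which factors as (x - (-6))(x - (-3)) = 0.
Roots r₁ = -6, r₂ = -3 (distinct).
General solution: f(n) = A·(-6)^n + B·(-3)^n.
From f(0) = -5: A + B = -5.
From f(1) = 8: -6A - 3B = 8.
Solving: A = \frac{7}{3}, B = - \frac{22}{3}.
So f(n) = - \frac{22 \left(-3\right)^{n}}{3} + \frac{7 \left(-6\right)^{n}}{3}.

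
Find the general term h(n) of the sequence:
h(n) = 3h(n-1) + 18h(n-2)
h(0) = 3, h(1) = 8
Characteristic equation: x² - 3x - 18 = 0, which factors as (x - (6))(x - (-3)) = 0.
Roots r₁ = 6, r₂ = -3 (distinct).
General solution: h(n) = A·(6)^n + B·(-3)^n.
From h(0) = 3: A + B = 3.
From h(1) = 8: 6A - 3B = 8.
Solving: A = \frac{17}{9}, B = \frac{10}{9}.
So h(n) = \frac{10 \left(-3\right)^{n}}{9} + \frac{17 \cdot 6^{n}}{9}.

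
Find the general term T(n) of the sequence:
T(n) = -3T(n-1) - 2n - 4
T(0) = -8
First-order linear with linear forcing.
Homogeneous solution: T_h(n) = A·(-3)^n.
Try particular T_p(n) = pn + q. Substituting:
  pn + q = -3(p(n-1) + q) - 2n - 4.
Matching the n-coefficient: p = -3p - 2 ⇒ p = - \frac{1}{2}.
Matching constants: q = 3p - 3q - 4 ⇒ q = - \frac{11}{8}.
General: T(n) = A·(-3)^n - \frac{n}{2} - \frac{11}{8}.
Apply T(0) = -8: A - \frac{11}{8} = -8 ⇒ A = - \frac{53}{8}.
So T(n) = - \frac{53 \left(-3\right)^{n}}{8} - \frac{n}{2} - \frac{11}{8}.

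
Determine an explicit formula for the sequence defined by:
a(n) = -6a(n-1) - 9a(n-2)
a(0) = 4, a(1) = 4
Characteristic equation: x² + 6x + 9 = 0, which is (x - (-3))².
Repeated root r = -3.
General solution: a(n) = (A + Bn)·(-3)^n.
From a(0) = 4: A = 4.
From a(1) = 4: (A + B)·(-3) = 4 ⇒ B = - \frac{16}{3}.
So a(n) = \left(4 - \frac{16 n}{3}\right) \cdot (-3)^n.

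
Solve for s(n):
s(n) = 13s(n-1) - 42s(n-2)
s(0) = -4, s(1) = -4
Characteristic equation: x² - 13x + 42 = 0, which factors as (x - (7))(x - (6)) = 0.
Roots r₁ = 7, r₂ = 6 (distinct).
General solution: s(n) = A·(7)^n + B·(6)^n.
From s(0) = -4: A + B = -4.
From s(1) = -4: 7A + 6B = -4.
Solving: A = 20, B = -24.
So s(n) = - 24 \cdot 6^{n} + 20 \cdot 7^{n}.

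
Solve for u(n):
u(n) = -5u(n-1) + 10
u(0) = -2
First-order linear non-homogeneous.
Homogeneous solution: u_h(n) = A·(-5)^n.
Try constant particular solution u_p = K: K = -5K + 10 ⇒ K = \frac{5}{3}.
General: u(n) = A·(-5)^n + \frac{5}{3}.
Apply u(0) = -2: A + \frac{5}{3} = -2 ⇒ A = - \frac{11}{3}.
So u(n) = \frac{5}{3} - \frac{11 \left(-5\right)^{n}}{3}.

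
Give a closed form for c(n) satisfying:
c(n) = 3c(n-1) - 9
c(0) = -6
First-order linear non-homogeneous.
Homogeneous solution: c_h(n) = A·(3)^n.
Try constant particular solution c_p = K: K = 3K - 9 ⇒ K = \frac{9}{2}.
General: c(n) = A·(3)^n + \frac{9}{2}.
Apply c(0) = -6: A + \frac{9}{2} = -6 ⇒ A = - \frac{21}{2}.
So c(n) = \frac{9}{2} - \frac{21 \cdot 3^{n}}{2}.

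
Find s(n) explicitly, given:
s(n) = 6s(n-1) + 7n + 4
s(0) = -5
First-order linear with linear forcing.
Homogeneous solution: s_h(n) = A·(6)^n.
Try particular s_p(n) = pn + q. Substituting:
  pn + q = 6(p(n-1) + q) + 7n + 4.
Matching the n-coefficient: p = 6p + 7 ⇒ p = - \frac{7}{5}.
Matching constants: q = -6p + 6q + 4 ⇒ q = - \frac{62}{25}.
General: s(n) = A·(6)^n - \frac{7 n}{5} - \frac{62}{25}.
Apply s(0) = -5: A - \frac{62}{25} = -5 ⇒ A = - \frac{63}{25}.
So s(n) = - \frac{63 \cdot 6^{n}}{25} - \frac{7 n}{5} - \frac{62}{25}.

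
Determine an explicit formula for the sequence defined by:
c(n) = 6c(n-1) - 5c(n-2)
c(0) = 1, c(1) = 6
Characteristic equation: x² - 6x + 5 = 0, which factors as (x - (1))(x - (5)) = 0.
Roots r₁ = 1, r₂ = 5 (distinct).
General solution: c(n) = A·(1)^n + B·(5)^n.
From c(0) = 1: A + B = 1.
From c(1) = 6: A + 5B = 6.
Solving: A = - \frac{1}{4}, B = \frac{5}{4}.
So c(n) = \frac{5 \cdot 5^{n}}{4} - \frac{1}{4}.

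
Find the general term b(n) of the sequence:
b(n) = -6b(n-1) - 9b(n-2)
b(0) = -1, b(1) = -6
Characteristic equation: x² + 6x + 9 = 0, which is (x - (-3))².
Repeated root r = -3.
General solution: b(n) = (A + Bn)·(-3)^n.
From b(0) = -1: A = -1.
From b(1) = -6: (A + B)·(-3) = -6 ⇒ B = 3.
So b(n) = \left(3 n - 1\right) \cdot (-3)^n.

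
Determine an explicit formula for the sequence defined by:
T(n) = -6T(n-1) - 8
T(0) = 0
First-order linear non-homogeneous.
Homogeneous solution: T_h(n) = A·(-6)^n.
Try constant particular solution T_p = K: K = -6K - 8 ⇒ K = - \frac{8}{7}.
General: T(n) = A·(-6)^n - \frac{8}{7}.
Apply T(0) = 0: A - \frac{8}{7} = 0 ⇒ A = \frac{8}{7}.
So T(n) = \frac{8 \left(-6\right)^{n}}{7} - \frac{8}{7}.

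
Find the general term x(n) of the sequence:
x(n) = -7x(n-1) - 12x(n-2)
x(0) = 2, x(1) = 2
Characteristic equation: x² + 7x + 12 = 0, which factors as (x - (-4))(x - (-3)) = 0.
Roots r₁ = -4, r₂ = -3 (distinct).
General solution: x(n) = A·(-4)^n + B·(-3)^n.
From x(0) = 2: A + B = 2.
From x(1) = 2: -4A - 3B = 2.
Solving: A = -8, B = 10.
So x(n) = 10 \left(-3\right)^{n} - 8 \left(-4\right)^{n}.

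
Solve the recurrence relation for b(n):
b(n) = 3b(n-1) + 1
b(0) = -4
First-order linear non-homogeneous.
Homogeneous solution: b_h(n) = A·(3)^n.
Try constant particular solution b_p = K: K = 3K + 1 ⇒ K = - \frac{1}{2}.
General: b(n) = A·(3)^n - \frac{1}{2}.
Apply b(0) = -4: A - \frac{1}{2} = -4 ⇒ A = - \frac{7}{2}.
So b(n) = - \frac{7 \cdot 3^{n}}{2} - \frac{1}{2}.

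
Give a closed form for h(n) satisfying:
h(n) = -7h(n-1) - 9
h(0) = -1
First-order linear non-homogeneous.
Homogeneous solution: h_h(n) = A·(-7)^n.
Try constant particular solution h_p = K: K = -7K - 9 ⇒ K = - \frac{9}{8}.
General: h(n) = A·(-7)^n - \frac{9}{8}.
Apply h(0) = -1: A - \frac{9}{8} = -1 ⇒ A = \frac{1}{8}.
So h(n) = \frac{\left(-7\right)^{n}}{8} - \frac{9}{8}.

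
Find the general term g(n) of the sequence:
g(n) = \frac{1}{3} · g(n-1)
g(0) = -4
Pure geometric recurrence with ratio \frac{1}{3}.
By induction g(n) = g(0) · (\frac{1}{3})^n = - 4 \cdot 3^{- n}.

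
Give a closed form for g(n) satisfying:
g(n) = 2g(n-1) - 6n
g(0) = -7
First-order linear with linear forcing.
Homogeneous solution: g_h(n) = A·(2)^n.
Try particular g_p(n) = pn + q. Substituting:
  pn + q = 2(p(n-1) + q) - 6n.
Matching the n-coefficient: p = 2p - 6 ⇒ p = 6.
Matching constants: q = -2p + 2q ⇒ q = 12.
General: g(n) = A·(2)^n + 6 n + 12.
Apply g(0) = -7: A + 12 = -7 ⇒ A = -19.
So g(n) = - 19 \cdot 2^{n} + 6 n + 12.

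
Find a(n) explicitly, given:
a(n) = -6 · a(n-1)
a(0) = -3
Pure geometric recurrence with ratio -6.
By induction a(n) = a(0) · (-6)^n = - 3 \left(-6\right)^{n}.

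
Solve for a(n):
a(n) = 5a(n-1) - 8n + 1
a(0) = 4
First-order linear with linear forcing.
Homogeneous solution: a_h(n) = A·(5)^n.
Try particular a_p(n) = pn + q. Substituting:
  pn + q = 5(p(n-1) + q) - 8n + 1.
Matching the n-coefficient: p = 5p - 8 ⇒ p = 2.
Matching constants: q = -5p + 5q + 1 ⇒ q = \frac{9}{4}.
General: a(n) = A·(5)^n + 2 n + \frac{9}{4}.
Apply a(0) = 4: A + \frac{9}{4} = 4 ⇒ A = \frac{7}{4}.
So a(n) = \frac{7 \cdot 5^{n}}{4} + 2 n + \frac{9}{4}.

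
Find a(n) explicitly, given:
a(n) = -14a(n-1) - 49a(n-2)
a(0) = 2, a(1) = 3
Characteristic equation: x² + 14x + 49 = 0, which is (x - (-7))².
Repeated root r = -7.
General solution: a(n) = (A + Bn)·(-7)^n.
From a(0) = 2: A = 2.
From a(1) = 3: (A + B)·(-7) = 3 ⇒ B = - \frac{17}{7}.
So a(n) = \left(2 - \frac{17 n}{7}\right) \cdot (-7)^n.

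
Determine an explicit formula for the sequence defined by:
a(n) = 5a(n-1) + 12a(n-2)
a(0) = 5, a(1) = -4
Characteristic equation: x² - 5x - 12 = 0.
Discriminant Δ = (5)² + 4·(12) = 73.
Roots r₁,₂ = (5 ± √73)/2, so r₁ = \frac{5}{2} + \frac{\sqrt{73}}{2}, r₂ = \frac{5}{2} - \frac{\sqrt{73}}{2}.
General solution: a(n) = A·r₁^n + B·r₂^n.
From the initial conditions, A + B = 5 and r₁A + r₂B = -4.
Since r₁ - r₂ = √73: A = (-4 - (5)r₂)/√73 = \frac{5}{2} - \frac{33 \sqrt{73}}{146}, and B = 5 - A = \frac{33 \sqrt{73}}{146} + \frac{5}{2}.
So a(n) = \left(\frac{5}{2} - \frac{33 \sqrt{73}}{146}\right)\left(\frac{5}{2} + \frac{\sqrt{73}}{2}\right)^n + \left(\frac{33 \sqrt{73}}{146} + \frac{5}{2}\right)\left(\frac{5}{2} - \frac{\sqrt{73}}{2}\right)^n.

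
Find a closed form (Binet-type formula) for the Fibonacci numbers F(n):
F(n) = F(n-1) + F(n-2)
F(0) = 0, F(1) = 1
This is the Fibonacci sequence.
Characteristic equation: x² - x - 1 = 0; roots r₁ = \frac{1}{2} + \frac{\sqrt{5}}{2}, r₂ = \frac{1}{2} - \frac{\sqrt{5}}{2}.
General: F(n) = A·r₁^n + B·r₂^n. Solving with F(0)=0, F(1)=1 gives A = \frac{\sqrt{5}}{5}, B = - \frac{\sqrt{5}}{5}.
So F(n) = \frac{2^{- n} \sqrt{5} \left(- \left(1 - \sqrt{5}\right)^{n} + \left(1 + \sqrt{5}\right)^{n}\right)}{5}.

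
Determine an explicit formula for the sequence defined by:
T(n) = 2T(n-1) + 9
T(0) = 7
First-order linear non-homogeneous.
Homogeneous solution: T_h(n) = A·(2)^n.
Try constant particular solution T_p = K: K = 2K + 9 ⇒ K = -9.
General: T(n) = A·(2)^n - 9.
Apply T(0) = 7: A - 9 = 7 ⇒ A = 16.
So T(n) = 16 \cdot 2^{n} - 9.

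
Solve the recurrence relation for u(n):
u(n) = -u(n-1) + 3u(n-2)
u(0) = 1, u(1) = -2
Characteristic equation: x² + x - 3 = 0.
Discriminant Δ = (-1)² + 4·(3) = 13.
Roots r₁,₂ = (-1 ± √13)/2, so r₁ = - \frac{1}{2} + \frac{\sqrt{13}}{2}, r₂ = - \frac{\sqrt{13}}{2} - \frac{1}{2}.
General solution: u(n) = A·r₁^n + B·r₂^n.
From the initial conditions, A + B = 1 and r₁A + r₂B = -2.
Since r₁ - r₂ = √13: A = (-2 - (1)r₂)/√13 = \frac{1}{2} - \frac{3 \sqrt{13}}{26}, and B = 1 - A = \frac{3 \sqrt{13}}{26} + \frac{1}{2}.
So u(n) = \left(\frac{1}{2} - \frac{3 \sqrt{13}}{26}\right)\left(- \frac{1}{2} + \frac{\sqrt{13}}{2}\right)^n + \left(\frac{3 \sqrt{13}}{26} + \frac{1}{2}\right)\left(- \frac{\sqrt{13}}{2} - \frac{1}{2}\right)^n.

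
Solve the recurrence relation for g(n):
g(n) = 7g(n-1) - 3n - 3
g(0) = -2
First-order linear with linear forcing.
Homogeneous solution: g_h(n) = A·(7)^n.
Try particular g_p(n) = pn + q. Substituting:
  pn + q = 7(p(n-1) + q) - 3n - 3.
Matching the n-coefficient: p = 7p - 3 ⇒ p = \frac{1}{2}.
Matching constants: q = -7p + 7q - 3 ⇒ q = \frac{13}{12}.
General: g(n) = A·(7)^n + \frac{n}{2} + \frac{13}{12}.
Apply g(0) = -2: A + \frac{13}{12} = -2 ⇒ A = - \frac{37}{12}.
So g(n) = - \frac{37 \cdot 7^{n}}{12} + \frac{n}{2} + \frac{13}{12}.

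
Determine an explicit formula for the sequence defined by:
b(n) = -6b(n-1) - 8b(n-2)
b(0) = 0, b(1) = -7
Characteristic equation: x² + 6x + 8 = 0, which factors as (x - (-2))(x - (-4)) = 0.
Roots r₁ = -2, r₂ = -4 (distinct).
General solution: b(n) = A·(-2)^n + B·(-4)^n.
From b(0) = 0: A + B = 0.
From b(1) = -7: -2A - 4B = -7.
Solving: A = - \frac{7}{2}, B = \frac{7}{2}.
So b(n) = - \frac{7 \left(-2\right)^{n}}{2} + \frac{7 \left(-4\right)^{n}}{2}.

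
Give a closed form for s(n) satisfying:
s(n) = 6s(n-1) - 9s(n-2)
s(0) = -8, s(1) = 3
Characteristic equation: x² - 6x + 9 = 0, which is (x - (3))².
Repeated root r = 3.
General solution: s(n) = (A + Bn)·(3)^n.
From s(0) = -8: A = -8.
From s(1) = 3: (A + B)·(3) = 3 ⇒ B = 9.
So s(n) = \left(9 n - 8\right) \cdot (3)^n.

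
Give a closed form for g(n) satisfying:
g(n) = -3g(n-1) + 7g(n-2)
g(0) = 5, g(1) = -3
Characteristic equation: x² + 3x - 7 = 0.
Discriminant Δ = (-3)² + 4·(7) = 37.
Roots r₁,₂ = (-3 ± √37)/2, so r₁ = - \frac{3}{2} + \frac{\sqrt{37}}{2}, r₂ = - \frac{\sqrt{37}}{2} - \frac{3}{2}.
General solution: g(n) = A·r₁^n + B·r₂^n.
From the initial conditions, A + B = 5 and r₁A + r₂B = -3.
Since r₁ - r₂ = √37: A = (-3 - (5)r₂)/√37 = \frac{9 \sqrt{37}}{74} + \frac{5}{2}, and B = 5 - A = \frac{5}{2} - \frac{9 \sqrt{37}}{74}.
So g(n) = \left(\frac{9 \sqrt{37}}{74} + \frac{5}{2}\right)\left(- \frac{3}{2} + \frac{\sqrt{37}}{2}\right)^n + \left(\frac{5}{2} - \frac{9 \sqrt{37}}{74}\right)\left(- \frac{\sqrt{37}}{2} - \frac{3}{2}\right)^n.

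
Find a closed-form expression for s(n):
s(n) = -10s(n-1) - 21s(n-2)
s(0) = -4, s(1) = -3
Characteristic equation: x² + 10x + 21 = 0, which factors as (x - (-7))(x - (-3)) = 0.
Roots r₁ = -7, r₂ = -3 (distinct).
General solution: s(n) = A·(-7)^n + B·(-3)^n.
From s(0) = -4: A + B = -4.
From s(1) = -3: -7A - 3B = -3.
Solving: A = \frac{15}{4}, B = - \frac{31}{4}.
So s(n) = - \frac{31 \left(-3\right)^{n}}{4} + \frac{15 \left(-7\right)^{n}}{4}.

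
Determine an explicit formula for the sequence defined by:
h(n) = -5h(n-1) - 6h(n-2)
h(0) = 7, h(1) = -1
Characteristic equation: x² + 5x + 6 = 0, which factors as (x - (-2))(x - (-3)) = 0.
Roots r₁ = -2, r₂ = -3 (distinct).
General solution: h(n) = A·(-2)^n + B·(-3)^n.
From h(0) = 7: A + B = 7.
From h(1) = -1: -2A - 3B = -1.
Solving: A = 20, B = -13.
So h(n) = 20 \left(-2\right)^{n} - 13 \left(-3\right)^{n}.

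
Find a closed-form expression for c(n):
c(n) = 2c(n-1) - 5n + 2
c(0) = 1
First-order linear with linear forcing.
Homogeneous solution: c_h(n) = A·(2)^n.
Try particular c_p(n) = pn + q. Substituting:
  pn + q = 2(p(n-1) + q) - 5n + 2.
Matching the n-coefficient: p = 2p - 5 ⇒ p = 5.
Matching constants: q = -2p + 2q + 2 ⇒ q = 8.
General: c(n) = A·(2)^n + 5 n + 8.
Apply c(0) = 1: A + 8 = 1 ⇒ A = -7.
So c(n) = - 7 \cdot 2^{n} + 5 n + 8.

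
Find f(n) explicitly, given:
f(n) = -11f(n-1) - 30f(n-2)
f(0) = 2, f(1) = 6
Characteristic equation: x² + 11x + 30 = 0, which factors as (x - (-5))(x - (-6)) = 0.
Roots r₁ = -5, r₂ = -6 (distinct).
General solution: f(n) = A·(-5)^n + B·(-6)^n.
From f(0) = 2: A + B = 2.
From f(1) = 6: -5A - 6B = 6.
Solving: A = 18, B = -16.
So f(n) = 18 \left(-5\right)^{n} - 16 \left(-6\right)^{n}.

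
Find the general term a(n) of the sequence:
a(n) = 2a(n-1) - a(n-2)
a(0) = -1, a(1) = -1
Characteristic equation: x² - 2x + 1 = 0, which is (x - (1))².
Repeated root r = 1.
General solution: a(n) = (A + Bn)·(1)^n.
From a(0) = -1: A = -1.
From a(1) = -1: (A + B)·(1) = -1 ⇒ B = 0.
So a(n) = \left(-1\right) \cdot (1)^n.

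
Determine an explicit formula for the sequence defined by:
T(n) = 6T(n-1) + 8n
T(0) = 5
First-order linear with linear forcing.
Homogeneous solution: T_h(n) = A·(6)^n.
Try particular T_p(n) = pn + q. Substituting:
  pn + q = 6(p(n-1) + q) + 8n.
Matching the n-coefficient: p = 6p + 8 ⇒ p = - \frac{8}{5}.
Matching constants: q = -6p + 6q ⇒ q = - \frac{48}{25}.
General: T(n) = A·(6)^n - \frac{8 n}{5} - \frac{48}{25}.
Apply T(0) = 5: A - \frac{48}{25} = 5 ⇒ A = \frac{173}{25}.
So T(n) = \frac{173 \cdot 6^{n}}{25} - \frac{8 n}{5} - \frac{48}{25}.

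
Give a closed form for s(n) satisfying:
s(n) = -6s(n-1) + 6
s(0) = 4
First-order linear non-homogeneous.
Homogeneous solution: s_h(n) = A·(-6)^n.
Try constant particular solution s_p = K: K = -6K + 6 ⇒ K = \frac{6}{7}.
General: s(n) = A·(-6)^n + \frac{6}{7}.
Apply s(0) = 4: A + \frac{6}{7} = 4 ⇒ A = \frac{22}{7}.
So s(n) = \frac{22 \left(-6\right)^{n}}{7} + \frac{6}{7}.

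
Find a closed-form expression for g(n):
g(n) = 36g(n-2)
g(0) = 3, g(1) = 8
Characteristic equation: x² - 36 = 0, which factors as (x - (6))(x - (-6)) = 0.
Roots r₁ = 6, r₂ = -6 (distinct).
General solution: g(n) = A·(6)^n + B·(-6)^n.
From g(0) = 3: A + B = 3.
From g(1) = 8: 6A - 6B = 8.
Solving: A = \frac{13}{6}, B = \frac{5}{6}.
So g(n) = \frac{5 \left(-6\right)^{n}}{6} + \frac{13 \cdot 6^{n}}{6}.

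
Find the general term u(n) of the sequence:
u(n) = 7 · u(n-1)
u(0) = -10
Pure geometric recurrence with ratio 7.
By induction u(n) = u(0) · (7)^n = - 10 \cdot 7^{n}.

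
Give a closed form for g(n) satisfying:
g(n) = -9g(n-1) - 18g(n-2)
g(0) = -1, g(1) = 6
Characteristic equation: x² + 9x + 18 = 0, which factors as (x - (-6))(x - (-3)) = 0.
Roots r₁ = -6, r₂ = -3 (distinct).
General solution: g(n) = A·(-6)^n + B·(-3)^n.
From g(0) = -1: A + B = -1.
From g(1) = 6: -6A - 3B = 6.
Solving: A = -1, B = 0.
So g(n) = - \left(-6\right)^{n}.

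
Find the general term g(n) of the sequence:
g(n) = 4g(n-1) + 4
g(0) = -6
First-order linear non-homogeneous.
Homogeneous solution: g_h(n) = A·(4)^n.
Try constant particular solution g_p = K: K = 4K + 4 ⇒ K = - \frac{4}{3}.
General: g(n) = A·(4)^n - \frac{4}{3}.
Apply g(0) = -6: A - \frac{4}{3} = -6 ⇒ A = - \frac{14}{3}.
So g(n) = - \frac{14 \cdot 4^{n}}{3} - \frac{4}{3}.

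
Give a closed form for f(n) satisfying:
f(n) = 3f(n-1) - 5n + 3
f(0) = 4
First-order linear with linear forcing.
Homogeneous solution: f_h(n) = A·(3)^n.
Try particular f_p(n) = pn + q. Substituting:
  pn + q = 3(p(n-1) + q) - 5n + 3.
Matching the n-coefficient: p = 3p - 5 ⇒ p = \frac{5}{2}.
Matching constants: q = -3p + 3q + 3 ⇒ q = \frac{9}{4}.
General: f(n) = A·(3)^n + \frac{5 n}{2} + \frac{9}{4}.
Apply f(0) = 4: A + \frac{9}{4} = 4 ⇒ A = \frac{7}{4}.
So f(n) = \frac{7 \cdot 3^{n}}{4} + \frac{5 n}{2} + \frac{9}{4}.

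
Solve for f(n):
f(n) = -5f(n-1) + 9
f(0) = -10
First-order linear non-homogeneous.
Homogeneous solution: f_h(n) = A·(-5)^n.
Try constant particular solution f_p = K: K = -5K + 9 ⇒ K = \frac{3}{2}.
General: f(n) = A·(-5)^n + \frac{3}{2}.
Apply f(0) = -10: A + \frac{3}{2} = -10 ⇒ A = - \frac{23}{2}.
So f(n) = \frac{3}{2} - \frac{23 \left(-5\right)^{n}}{2}.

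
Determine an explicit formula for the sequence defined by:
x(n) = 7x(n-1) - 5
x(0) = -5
First-order linear non-homogeneous.
Homogeneous solution: x_h(n) = A·(7)^n.
Try constant particular solution x_p = K: K = 7K - 5 ⇒ K = \frac{5}{6}.
General: x(n) = A·(7)^n + \frac{5}{6}.
Apply x(0) = -5: A + \frac{5}{6} = -5 ⇒ A = - \frac{35}{6}.
So x(n) = \frac{5}{6} - \frac{35 \cdot 7^{n}}{6}.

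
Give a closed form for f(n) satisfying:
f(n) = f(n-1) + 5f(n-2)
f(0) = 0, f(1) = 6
Characteristic equation: x² - x - 5 = 0.
Discriminant Δ = (1)² + 4·(5) = 21.
Roots r₁,₂ = (1 ± √21)/2, so r₁ = \frac{1}{2} + \frac{\sqrt{21}}{2}, r₂ = \frac{1}{2} - \frac{\sqrt{21}}{2}.
General solution: f(n) = A·r₁^n + B·r₂^n.
From the initial conditions, A + B = 0 and r₁A + r₂B = 6.
Since r₁ - r₂ = √21: A = (6 - (0)r₂)/√21 = \frac{2 \sqrt{21}}{7}, and B = 0 - A = - \frac{2 \sqrt{21}}{7}.
So f(n) = \left(\frac{2 \sqrt{21}}{7}\right)\left(\frac{1}{2} + \frac{\sqrt{21}}{2}\right)^n + \left(- \frac{2 \sqrt{21}}{7}\right)\left(\frac{1}{2} - \frac{\sqrt{21}}{2}\right)^n.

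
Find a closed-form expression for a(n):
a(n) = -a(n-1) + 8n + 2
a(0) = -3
First-order linear with linear forcing.
Homogeneous solution: a_h(n) = A·(-1)^n.
Try particular a_p(n) = pn + q. Substituting:
  pn + q = -(p(n-1) + q) + 8n + 2.
Matching the n-coefficient: p = -p + 8 ⇒ p = 4.
Matching constants: q = p - q + 2 ⇒ q = 3.
General: a(n) = A·(-1)^n + 4 n + 3.
Apply a(0) = -3: A + 3 = -3 ⇒ A = -6.
So a(n) = - 6 \left(-1\right)^{n} + 4 n + 3.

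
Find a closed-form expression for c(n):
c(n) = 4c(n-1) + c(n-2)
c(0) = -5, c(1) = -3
Characteristic equation: x² - 4x - 1 = 0.
Discriminant Δ = (4)² + 4·(1) = 20.
Roots r₁,₂ = (4 ± √20)/2, so r₁ = 2 + \sqrt{5}, r₂ = 2 - \sqrt{5}.
General solution: c(n) = A·r₁^n + B·r₂^n.
From the initial conditions, A + B = -5 and r₁A + r₂B = -3.
Since r₁ - r₂ = √20: A = (-3 - (-5)r₂)/√20 = - \frac{5}{2} + \frac{7 \sqrt{5}}{10}, and B = -5 - A = - \frac{5}{2} - \frac{7 \sqrt{5}}{10}.
So c(n) = \left(- \frac{5}{2} + \frac{7 \sqrt{5}}{10}\right)\left(2 + \sqrt{5}\right)^n + \left(- \frac{5}{2} - \frac{7 \sqrt{5}}{10}\right)\left(2 - \sqrt{5}\right)^n.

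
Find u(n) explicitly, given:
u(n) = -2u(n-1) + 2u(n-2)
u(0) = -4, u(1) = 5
Characteristic equation: x² + 2x - 2 = 0.
Discriminant Δ = (-2)² + 4·(2) = 12.
Roots r₁,₂ = (-2 ± √12)/2, so r₁ = -1 + \sqrt{3}, r₂ = - \sqrt{3} - 1.
General solution: u(n) = A·r₁^n + B·r₂^n.
From the initial conditions, A + B = -4 and r₁A + r₂B = 5.
Since r₁ - r₂ = √12: A = (5 - (-4)r₂)/√12 = -2 + \frac{\sqrt{3}}{6}, and B = -4 - A = -2 - \frac{\sqrt{3}}{6}.
So u(n) = \left(-2 + \frac{\sqrt{3}}{6}\right)\left(-1 + \sqrt{3}\right)^n + \left(-2 - \frac{\sqrt{3}}{6}\right)\left(- \sqrt{3} - 1\right)^n.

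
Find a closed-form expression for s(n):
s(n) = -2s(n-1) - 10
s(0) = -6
First-order linear non-homogeneous.
Homogeneous solution: s_h(n) = A·(-2)^n.
Try constant particular solution s_p = K: K = -2K - 10 ⇒ K = - \frac{10}{3}.
General: s(n) = A·(-2)^n - \frac{10}{3}.
Apply s(0) = -6: A - \frac{10}{3} = -6 ⇒ A = - \frac{8}{3}.
So s(n) = - \frac{8 \left(-2\right)^{n}}{3} - \frac{10}{3}.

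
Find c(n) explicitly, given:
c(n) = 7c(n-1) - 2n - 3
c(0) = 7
First-order linear with linear forcing.
Homogeneous solution: c_h(n) = A·(7)^n.
Try particular c_p(n) = pn + q. Substituting:
  pn + q = 7(p(n-1) + q) - 2n - 3.
Matching the n-coefficient: p = 7p - 2 ⇒ p = \frac{1}{3}.
Matching constants: q = -7p + 7q - 3 ⇒ q = \frac{8}{9}.
General: c(n) = A·(7)^n + \frac{n}{3} + \frac{8}{9}.
Apply c(0) = 7: A + \frac{8}{9} = 7 ⇒ A = \frac{55}{9}.
So c(n) = \frac{55 \cdot 7^{n}}{9} + \frac{n}{3} + \frac{8}{9}.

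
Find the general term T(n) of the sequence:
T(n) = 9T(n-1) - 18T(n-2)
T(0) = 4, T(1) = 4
Characteristic equation: x² - 9x + 18 = 0, which factors as (x - (6))(x - (3)) = 0.
Roots r₁ = 6, r₂ = 3 (distinct).
General solution: T(n) = A·(6)^n + B·(3)^n.
From T(0) = 4: A + B = 4.
From T(1) = 4: 6A + 3B = 4.
Solving: A = - \frac{8}{3}, B = \frac{20}{3}.
So T(n) = \frac{20 \cdot 3^{n}}{3} - \frac{8 \cdot 6^{n}}{3}.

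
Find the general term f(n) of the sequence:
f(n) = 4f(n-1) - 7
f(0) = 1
First-order linear non-homogeneous.
Homogeneous solution: f_h(n) = A·(4)^n.
Try constant particular solution f_p = K: K = 4K - 7 ⇒ K = \frac{7}{3}.
General: f(n) = A·(4)^n + \frac{7}{3}.
Apply f(0) = 1: A + \frac{7}{3} = 1 ⇒ A = - \frac{4}{3}.
So f(n) = \frac{7}{3} - \frac{4 \cdot 4^{n}}{3}.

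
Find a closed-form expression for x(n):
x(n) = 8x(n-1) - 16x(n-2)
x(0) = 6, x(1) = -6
Characteristic equation: x² - 8x + 16 = 0, which is (x - (4))².
Repeated root r = 4.
General solution: x(n) = (A + Bn)·(4)^n.
From x(0) = 6: A = 6.
From x(1) = -6: (A + B)·(4) = -6 ⇒ B = - \frac{15}{2}.
So x(n) = \left(6 - \frac{15 n}{2}\right) \cdot (4)^n.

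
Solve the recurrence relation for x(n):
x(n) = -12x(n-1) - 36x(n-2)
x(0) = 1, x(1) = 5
Characteristic equation: x² + 12x + 36 = 0, which is (x - (-6))².
Repeated root r = -6.
General solution: x(n) = (A + Bn)·(-6)^n.
From x(0) = 1: A = 1.
From x(1) = 5: (A + B)·(-6) = 5 ⇒ B = - \frac{11}{6}.
So x(n) = \left(1 - \frac{11 n}{6}\right) \cdot (-6)^n.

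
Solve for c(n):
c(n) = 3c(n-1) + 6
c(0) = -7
First-order linear non-homogeneous.
Homogeneous solution: c_h(n) = A·(3)^n.
Try constant particular solution c_p = K: K = 3K + 6 ⇒ K = -3.
General: c(n) = A·(3)^n - 3.
Apply c(0) = -7: A - 3 = -7 ⇒ A = -4.
So c(n) = - 4 \cdot 3^{n} - 3.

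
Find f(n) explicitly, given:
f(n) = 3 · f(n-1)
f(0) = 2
Pure geometric recurrence with ratio 3.
By induction f(n) = f(0) · (3)^n = 2 \cdot 3^{n}.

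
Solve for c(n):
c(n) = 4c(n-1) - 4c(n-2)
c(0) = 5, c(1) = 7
Characteristic equation: x² - 4x + 4 = 0, which is (x - (2))².
Repeated root r = 2.
General solution: c(n) = (A + Bn)·(2)^n.
From c(0) = 5: A = 5.
From c(1) = 7: (A + B)·(2) = 7 ⇒ B = - \frac{3}{2}.
So c(n) = \left(5 - \frac{3 n}{2}\right) \cdot (2)^n.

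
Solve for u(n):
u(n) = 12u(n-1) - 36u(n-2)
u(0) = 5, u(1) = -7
Characteristic equation: x² - 12x + 36 = 0, which is (x - (6))².
Repeated root r = 6.
General solution: u(n) = (A + Bn)·(6)^n.
From u(0) = 5: A = 5.
From u(1) = -7: (A + B)·(6) = -7 ⇒ B = - \frac{37}{6}.
So u(n) = \left(5 - \frac{37 n}{6}\right) \cdot (6)^n.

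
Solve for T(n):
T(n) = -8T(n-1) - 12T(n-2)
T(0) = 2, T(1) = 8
Characteristic equation: x² + 8x + 12 = 0, which factors as (x - (-2))(x - (-6)) = 0.
Roots r₁ = -2, r₂ = -6 (distinct).
General solution: T(n) = A·(-2)^n + B·(-6)^n.
From T(0) = 2: A + B = 2.
From T(1) = 8: -2A - 6B = 8.
Solving: A = 5, B = -3.
So T(n) = 5 \left(-2\right)^{n} - 3 \left(-6\right)^{n}.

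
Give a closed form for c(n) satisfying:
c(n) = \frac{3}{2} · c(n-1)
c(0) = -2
Pure geometric recurrence with ratio \frac{3}{2}.
By induction c(n) = c(0) · (\frac{3}{2})^n = - 2 \left(\frac{3}{2}\right)^{n}.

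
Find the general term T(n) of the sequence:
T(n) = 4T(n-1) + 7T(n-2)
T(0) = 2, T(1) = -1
Characteristic equation: x² - 4x - 7 = 0.
Discriminant Δ = (4)² + 4·(7) = 44.
Roots r₁,₂ = (4 ± √44)/2, so r₁ = 2 + \sqrt{11}, r₂ = 2 - \sqrt{11}.
General solution: T(n) = A·r₁^n + B·r₂^n.
From the initial conditions, A + B = 2 and r₁A + r₂B = -1.
Since r₁ - r₂ = √44: A = (-1 - (2)r₂)/√44 = 1 - \frac{5 \sqrt{11}}{22}, and B = 2 - A = \frac{5 \sqrt{11}}{22} + 1.
So T(n) = \left(1 - \frac{5 \sqrt{11}}{22}\right)\left(2 + \sqrt{11}\right)^n + \left(\frac{5 \sqrt{11}}{22} + 1\right)\left(2 - \sqrt{11}\right)^n.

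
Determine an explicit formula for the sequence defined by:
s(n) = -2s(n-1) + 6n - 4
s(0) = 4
First-order linear with linear forcing.
Homogeneous solution: s_h(n) = A·(-2)^n.
Try particular s_p(n) = pn + q. Substituting:
  pn + q = -2(p(n-1) + q) + 6n - 4.
Matching the n-coefficient: p = -2p + 6 ⇒ p = 2.
Matching constants: q = 2p - 2q - 4 ⇒ q = 0.
General: s(n) = A·(-2)^n + 2 n + 0.
Apply s(0) = 4: A + 0 = 4 ⇒ A = 4.
So s(n) = 4 \left(-2\right)^{n} + 2 n.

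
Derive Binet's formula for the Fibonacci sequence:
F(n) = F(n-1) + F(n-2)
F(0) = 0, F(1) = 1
This is the Fibonacci sequence.
Characteristic equation: x² - x - 1 = 0; roots r₁ = \frac{1}{2} + \frac{\sqrt{5}}{2}, r₂ = \frac{1}{2} - \frac{\sqrt{5}}{2}.
General: F(n) = A·r₁^n + B·r₂^n. Solving with F(0)=0, F(1)=1 gives A = \frac{\sqrt{5}}{5}, B = - \frac{\sqrt{5}}{5}.
So F(n) = \frac{2^{- n} \sqrt{5} \left(- \left(1 - \sqrt{5}\right)^{n} + \left(1 + \sqrt{5}\right)^{n}\right)}{5}.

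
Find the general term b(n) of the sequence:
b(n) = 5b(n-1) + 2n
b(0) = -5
First-order linear with linear forcing.
Homogeneous solution: b_h(n) = A·(5)^n.
Try particular b_p(n) = pn + q. Substituting:
  pn + q = 5(p(n-1) + q) + 2n.
Matching the n-coefficient: p = 5p + 2 ⇒ p = - \frac{1}{2}.
Matching constants: q = -5p + 5q ⇒ q = - \frac{5}{8}.
General: b(n) = A·(5)^n - \frac{n}{2} - \frac{5}{8}.
Apply b(0) = -5: A - \frac{5}{8} = -5 ⇒ A = - \frac{35}{8}.
So b(n) = - \frac{35 \cdot 5^{n}}{8} - \frac{n}{2} - \frac{5}{8}.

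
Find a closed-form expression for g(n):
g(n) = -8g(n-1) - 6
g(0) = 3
First-order linear non-homogeneous.
Homogeneous solution: g_h(n) = A·(-8)^n.
Try constant particular solution g_p = K: K = -8K - 6 ⇒ K = - \frac{2}{3}.
General: g(n) = A·(-8)^n - \frac{2}{3}.
Apply g(0) = 3: A - \frac{2}{3} = 3 ⇒ A = \frac{11}{3}.
So g(n) = \frac{11 \left(-8\right)^{n}}{3} - \frac{2}{3}.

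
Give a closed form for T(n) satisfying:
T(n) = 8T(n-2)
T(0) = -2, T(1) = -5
Characteristic equation: x² - 8 = 0.
Discriminant Δ = (0)² + 4·(8) = 32.
Roots r₁,₂ = (0 ± √32)/2, so r₁ = 2 \sqrt{2}, r₂ = - 2 \sqrt{2}.
General solution: T(n) = A·r₁^n + B·r₂^n.
From the initial conditions, A + B = -2 and r₁A + r₂B = -5.
Since r₁ - r₂ = √32: A = (-5 - (-2)r₂)/√32 = -1 - \frac{5 \sqrt{2}}{8}, and B = -2 - A = -1 + \frac{5 \sqrt{2}}{8}.
So T(n) = \left(-1 - \frac{5 \sqrt{2}}{8}\right)\left(2 \sqrt{2}\right)^n + \left(-1 + \frac{5 \sqrt{2}}{8}\right)\left(- 2 \sqrt{2}\right)^n.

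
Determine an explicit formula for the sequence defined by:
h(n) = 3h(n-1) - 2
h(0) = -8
First-order linear non-homogeneous.
Homogeneous solution: h_h(n) = A·(3)^n.
Try constant particular solution h_p = K: K = 3K - 2 ⇒ K = 1.
General: h(n) = A·(3)^n + 1.
Apply h(0) = -8: A + 1 = -8 ⇒ A = -9.
So h(n) = 1 - 9 \cdot 3^{n}.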